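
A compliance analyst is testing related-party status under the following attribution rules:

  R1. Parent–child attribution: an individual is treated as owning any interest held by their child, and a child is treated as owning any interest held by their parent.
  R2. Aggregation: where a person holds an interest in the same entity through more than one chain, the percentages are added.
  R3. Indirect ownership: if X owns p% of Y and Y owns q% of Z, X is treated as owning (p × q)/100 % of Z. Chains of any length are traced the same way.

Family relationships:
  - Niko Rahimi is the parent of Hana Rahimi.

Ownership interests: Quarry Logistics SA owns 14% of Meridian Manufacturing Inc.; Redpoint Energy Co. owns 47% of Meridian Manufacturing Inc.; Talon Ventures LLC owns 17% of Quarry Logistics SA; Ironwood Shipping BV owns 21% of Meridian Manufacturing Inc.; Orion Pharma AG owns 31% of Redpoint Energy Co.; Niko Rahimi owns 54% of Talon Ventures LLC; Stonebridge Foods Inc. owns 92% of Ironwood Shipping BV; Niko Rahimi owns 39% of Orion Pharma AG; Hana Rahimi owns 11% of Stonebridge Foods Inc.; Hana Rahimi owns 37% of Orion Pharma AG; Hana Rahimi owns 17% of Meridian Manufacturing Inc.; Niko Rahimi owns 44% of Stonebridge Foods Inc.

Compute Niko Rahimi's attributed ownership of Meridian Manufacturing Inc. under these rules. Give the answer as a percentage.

39.9844%

By parent–child attribution (R1), Niko Rahimi is treated as also owning Hana Rahimi's interest in Orion Pharma AG, giving 39% + 37% = 76%.
By parent–child attribution (R1), Niko Rahimi is treated as also owning Hana Rahimi's interest in Stonebridge Foods Inc, giving 44% + 11% = 55%.
By parent–child attribution (R1), Niko Rahimi is treated as owning Hana Rahimi's 17% interest in Meridian Manufacturing Inc.
Chain via Talon Ventures LLC → Quarry Logistics SA (R3): 54% × 17% × 14% = 1.2852% of Meridian Manufacturing Inc.
Chain via Orion Pharma AG → Redpoint Energy Co. (R3): 76% × 31% × 47% = 11.0732% of Meridian Manufacturing Inc.
Chain via Stonebridge Foods Inc. → Ironwood Shipping BV (R3): 55% × 92% × 21% = 10.626% of Meridian Manufacturing Inc.
Direct interest in Meridian Manufacturing Inc: 17%.
Aggregating (R2): 1.2852% + 11.0732% + 10.626% + 17% = 39.9844%.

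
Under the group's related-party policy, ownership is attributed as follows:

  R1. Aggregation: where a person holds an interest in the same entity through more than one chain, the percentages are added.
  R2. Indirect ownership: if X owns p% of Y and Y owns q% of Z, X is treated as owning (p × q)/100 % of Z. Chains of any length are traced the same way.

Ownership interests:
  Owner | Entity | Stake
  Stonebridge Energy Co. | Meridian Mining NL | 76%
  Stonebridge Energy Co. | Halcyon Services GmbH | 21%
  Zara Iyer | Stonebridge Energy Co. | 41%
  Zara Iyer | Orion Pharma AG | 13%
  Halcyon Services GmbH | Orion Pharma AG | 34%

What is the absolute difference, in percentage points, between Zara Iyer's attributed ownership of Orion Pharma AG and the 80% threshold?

64.0726

Chain via Stonebridge Energy Co. → Halcyon Services GmbH (R2): 41% × 21% × 34% = 2.9274% of Orion Pharma AG.
Direct interest in Orion Pharma AG: 13%.
Aggregating (R1): 2.9274% + 13% = 15.9274%.
15.9274% falls short of the 80% threshold by 64.0726 percentage points.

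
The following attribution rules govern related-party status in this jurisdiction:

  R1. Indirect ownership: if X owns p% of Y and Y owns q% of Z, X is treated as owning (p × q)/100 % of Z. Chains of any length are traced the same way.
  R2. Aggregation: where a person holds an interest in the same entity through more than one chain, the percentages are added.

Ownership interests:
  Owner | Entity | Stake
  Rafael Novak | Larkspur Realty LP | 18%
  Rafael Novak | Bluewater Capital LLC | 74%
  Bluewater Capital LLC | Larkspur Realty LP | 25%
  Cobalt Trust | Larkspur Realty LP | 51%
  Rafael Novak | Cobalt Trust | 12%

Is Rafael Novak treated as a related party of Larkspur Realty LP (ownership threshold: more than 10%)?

Yes

Chain via Bluewater Capital LLC (R1): 74% × 25% = 18.5% of Larkspur Realty LP.
Chain via Cobalt Trust (R1): 12% × 51% = 6.12% of Larkspur Realty LP.
Direct interest in Larkspur Realty LP: 18%.
Aggregating (R2): 18.5% + 6.12% + 18% = 42.62%.
42.62% exceeds the 10% threshold, so Rafael is a related party to Larkspur Realty LP.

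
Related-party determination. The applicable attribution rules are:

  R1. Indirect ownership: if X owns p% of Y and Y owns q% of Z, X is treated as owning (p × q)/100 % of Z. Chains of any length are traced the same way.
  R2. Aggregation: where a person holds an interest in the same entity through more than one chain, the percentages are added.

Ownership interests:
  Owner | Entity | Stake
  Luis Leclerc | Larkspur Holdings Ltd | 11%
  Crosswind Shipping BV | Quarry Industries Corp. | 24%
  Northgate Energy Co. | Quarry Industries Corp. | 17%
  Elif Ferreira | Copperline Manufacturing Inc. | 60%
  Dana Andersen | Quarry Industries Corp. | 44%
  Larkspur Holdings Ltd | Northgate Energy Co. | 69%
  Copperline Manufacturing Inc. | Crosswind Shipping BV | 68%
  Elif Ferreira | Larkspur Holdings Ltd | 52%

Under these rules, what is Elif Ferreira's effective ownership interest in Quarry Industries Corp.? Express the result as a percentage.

Chain via Copperline Manufacturing Inc. → Crosswind Shipping BV (R1): 60% × 68% × 24% = 9.792% of Quarry Industries Corp.
Chain via Larkspur Holdings Ltd → Northgate Energy Co. (R1): 52% × 69% × 17% = 6.0996% of Quarry Industries Corp.
Aggregating (R2): 9.792% + 6.0996% = 15.8916%.

15.8916%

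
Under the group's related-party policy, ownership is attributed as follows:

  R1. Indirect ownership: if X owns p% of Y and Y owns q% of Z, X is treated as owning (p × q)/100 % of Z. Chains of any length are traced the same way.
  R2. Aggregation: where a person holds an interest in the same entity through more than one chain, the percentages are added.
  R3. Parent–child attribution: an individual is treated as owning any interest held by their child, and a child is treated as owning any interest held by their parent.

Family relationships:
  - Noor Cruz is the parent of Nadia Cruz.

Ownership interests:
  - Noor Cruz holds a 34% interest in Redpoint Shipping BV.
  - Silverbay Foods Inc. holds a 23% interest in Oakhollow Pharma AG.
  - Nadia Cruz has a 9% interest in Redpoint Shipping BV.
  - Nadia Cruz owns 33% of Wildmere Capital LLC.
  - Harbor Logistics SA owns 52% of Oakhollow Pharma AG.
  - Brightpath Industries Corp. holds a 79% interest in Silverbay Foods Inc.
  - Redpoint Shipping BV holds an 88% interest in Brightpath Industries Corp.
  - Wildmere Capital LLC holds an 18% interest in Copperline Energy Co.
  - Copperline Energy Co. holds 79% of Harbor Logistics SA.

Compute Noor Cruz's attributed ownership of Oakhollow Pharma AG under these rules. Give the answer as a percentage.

9.31568%

By parent–child attribution (R3), Noor Cruz is treated as also owning Nadia Cruz's interest in Redpoint Shipping BV, giving 34% + 9% = 43%.
By parent–child attribution (R3), Noor Cruz is treated as owning Nadia Cruz's 33% interest in Wildmere Capital LLC.
Chain via Redpoint Shipping BV → Brightpath Industries Corp. → Silverbay Foods Inc. (R1): 43% × 88% × 79% × 23% = 6.875528% of Oakhollow Pharma AG.
Chain via Wildmere Capital LLC → Copperline Energy Co. → Harbor Logistics SA (R1): 33% × 18% × 79% × 52% = 2.440152% of Oakhollow Pharma AG.
Aggregating (R2): 6.875528% + 2.440152% = 9.31568%.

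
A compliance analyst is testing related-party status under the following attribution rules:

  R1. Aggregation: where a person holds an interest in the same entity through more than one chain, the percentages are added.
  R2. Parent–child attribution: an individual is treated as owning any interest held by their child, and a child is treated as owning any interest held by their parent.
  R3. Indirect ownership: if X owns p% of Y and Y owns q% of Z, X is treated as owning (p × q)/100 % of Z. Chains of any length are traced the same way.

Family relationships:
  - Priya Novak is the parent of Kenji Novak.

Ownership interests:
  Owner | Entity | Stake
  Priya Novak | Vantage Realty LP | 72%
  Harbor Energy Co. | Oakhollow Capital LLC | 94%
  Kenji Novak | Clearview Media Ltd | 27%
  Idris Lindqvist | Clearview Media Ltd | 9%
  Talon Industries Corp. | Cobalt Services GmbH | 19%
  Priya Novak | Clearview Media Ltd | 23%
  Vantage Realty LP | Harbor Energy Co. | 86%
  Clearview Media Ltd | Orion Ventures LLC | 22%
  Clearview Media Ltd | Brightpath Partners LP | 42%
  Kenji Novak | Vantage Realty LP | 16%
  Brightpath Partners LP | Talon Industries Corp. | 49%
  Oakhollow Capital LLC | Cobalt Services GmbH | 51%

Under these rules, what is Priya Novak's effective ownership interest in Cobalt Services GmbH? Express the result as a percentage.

38.236092%

By parent–child attribution (R2), Priya Novak is treated as also owning Kenji Novak's interest in Clearview Media Ltd, giving 23% + 27% = 50%.
By parent–child attribution (R2), Priya Novak is treated as also owning Kenji Novak's interest in Vantage Realty LP, giving 72% + 16% = 88%.
Chain via Clearview Media Ltd → Brightpath Partners LP → Talon Industries Corp. (R3): 50% × 42% × 49% × 19% = 1.9551% of Cobalt Services GmbH.
Chain via Vantage Realty LP → Harbor Energy Co. → Oakhollow Capital LLC (R3): 88% × 86% × 94% × 51% = 36.280992% of Cobalt Services GmbH.
Aggregating (R1): 1.9551% + 36.280992% = 38.236092%.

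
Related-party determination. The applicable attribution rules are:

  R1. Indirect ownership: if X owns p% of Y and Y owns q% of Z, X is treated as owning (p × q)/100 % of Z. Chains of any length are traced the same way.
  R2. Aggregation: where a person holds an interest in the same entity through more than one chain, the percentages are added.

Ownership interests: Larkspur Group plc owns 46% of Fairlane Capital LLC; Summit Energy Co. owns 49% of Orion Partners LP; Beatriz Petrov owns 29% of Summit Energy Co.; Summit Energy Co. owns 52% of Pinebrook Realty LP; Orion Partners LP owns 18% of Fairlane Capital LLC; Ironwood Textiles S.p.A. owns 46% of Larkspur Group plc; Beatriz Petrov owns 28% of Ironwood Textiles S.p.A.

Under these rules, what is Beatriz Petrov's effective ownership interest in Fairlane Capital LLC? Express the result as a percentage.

Chain via Summit Energy Co. → Orion Partners LP (R1): 29% × 49% × 18% = 2.5578% of Fairlane Capital LLC.
Chain via Ironwood Textiles S.p.A. → Larkspur Group plc (R1): 28% × 46% × 46% = 5.9248% of Fairlane Capital LLC.
Aggregating (R2): 2.5578% + 5.9248% = 8.4826%.

8.4826%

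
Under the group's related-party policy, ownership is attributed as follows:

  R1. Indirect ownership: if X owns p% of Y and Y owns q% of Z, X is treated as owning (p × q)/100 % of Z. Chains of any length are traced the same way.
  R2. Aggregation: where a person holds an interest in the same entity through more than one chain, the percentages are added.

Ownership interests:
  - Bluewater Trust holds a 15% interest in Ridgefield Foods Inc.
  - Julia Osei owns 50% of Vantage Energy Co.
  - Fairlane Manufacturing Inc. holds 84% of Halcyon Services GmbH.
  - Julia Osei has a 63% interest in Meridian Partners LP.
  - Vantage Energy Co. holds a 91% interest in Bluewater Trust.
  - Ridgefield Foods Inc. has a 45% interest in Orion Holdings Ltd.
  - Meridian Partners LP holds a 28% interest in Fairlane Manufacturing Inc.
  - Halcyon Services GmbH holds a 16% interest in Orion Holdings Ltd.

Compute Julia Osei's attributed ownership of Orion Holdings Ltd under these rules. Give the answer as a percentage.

5.442066%

Chain via Meridian Partners LP → Fairlane Manufacturing Inc. → Halcyon Services GmbH (R1): 63% × 28% × 84% × 16% = 2.370816% of Orion Holdings Ltd.
Chain via Vantage Energy Co. → Bluewater Trust → Ridgefield Foods Inc. (R1): 50% × 91% × 15% × 45% = 3.07125% of Orion Holdings Ltd.
Aggregating (R2): 2.370816% + 3.07125% = 5.442066%.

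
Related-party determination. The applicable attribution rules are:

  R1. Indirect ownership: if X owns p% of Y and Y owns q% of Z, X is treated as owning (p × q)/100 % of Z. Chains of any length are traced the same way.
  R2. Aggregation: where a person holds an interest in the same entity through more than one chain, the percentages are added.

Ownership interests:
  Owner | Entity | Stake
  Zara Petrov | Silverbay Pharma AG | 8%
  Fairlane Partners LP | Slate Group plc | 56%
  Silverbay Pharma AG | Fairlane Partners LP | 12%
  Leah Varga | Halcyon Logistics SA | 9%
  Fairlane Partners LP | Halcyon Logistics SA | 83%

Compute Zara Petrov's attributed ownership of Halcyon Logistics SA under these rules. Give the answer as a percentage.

Chain via Silverbay Pharma AG → Fairlane Partners LP (R1): 8% × 12% × 83% = 0.7968% of Halcyon Logistics SA.

0.7968%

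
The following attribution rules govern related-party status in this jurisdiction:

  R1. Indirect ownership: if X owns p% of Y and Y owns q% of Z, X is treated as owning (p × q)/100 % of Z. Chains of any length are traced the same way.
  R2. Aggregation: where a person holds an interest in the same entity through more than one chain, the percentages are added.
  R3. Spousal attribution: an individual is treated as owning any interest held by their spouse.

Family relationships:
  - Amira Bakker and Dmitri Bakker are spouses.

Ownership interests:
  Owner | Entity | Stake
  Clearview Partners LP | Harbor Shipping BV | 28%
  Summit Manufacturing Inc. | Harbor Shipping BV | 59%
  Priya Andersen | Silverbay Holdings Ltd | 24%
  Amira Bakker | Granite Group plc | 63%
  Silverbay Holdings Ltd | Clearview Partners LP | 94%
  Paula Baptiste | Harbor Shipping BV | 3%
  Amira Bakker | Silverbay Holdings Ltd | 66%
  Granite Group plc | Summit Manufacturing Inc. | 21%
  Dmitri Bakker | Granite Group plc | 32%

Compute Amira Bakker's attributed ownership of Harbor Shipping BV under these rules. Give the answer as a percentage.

29.1417%

By spousal attribution (R3), Amira Bakker is treated as also owning Dmitri Bakker's interest in Granite Group plc, giving 63% + 32% = 95%.
Chain via Silverbay Holdings Ltd → Clearview Partners LP (R1): 66% × 94% × 28% = 17.3712% of Harbor Shipping BV.
Chain via Granite Group plc → Summit Manufacturing Inc. (R1): 95% × 21% × 59% = 11.7705% of Harbor Shipping BV.
Aggregating (R2): 17.3712% + 11.7705% = 29.1417%.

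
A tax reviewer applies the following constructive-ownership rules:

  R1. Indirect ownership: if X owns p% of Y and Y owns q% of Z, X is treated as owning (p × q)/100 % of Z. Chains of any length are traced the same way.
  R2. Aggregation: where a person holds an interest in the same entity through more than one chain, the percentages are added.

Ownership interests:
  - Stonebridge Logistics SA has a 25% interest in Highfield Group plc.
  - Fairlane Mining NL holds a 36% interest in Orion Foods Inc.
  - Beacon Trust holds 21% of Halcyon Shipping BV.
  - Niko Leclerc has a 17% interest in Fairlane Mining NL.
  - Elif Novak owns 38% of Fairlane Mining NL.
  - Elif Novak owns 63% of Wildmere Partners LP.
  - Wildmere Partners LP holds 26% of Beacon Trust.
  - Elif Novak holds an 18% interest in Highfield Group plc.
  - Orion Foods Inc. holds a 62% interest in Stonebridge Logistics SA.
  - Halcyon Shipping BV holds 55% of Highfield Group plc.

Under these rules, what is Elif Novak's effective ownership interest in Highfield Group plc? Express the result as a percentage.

22.01229%

Chain via Fairlane Mining NL → Orion Foods Inc. → Stonebridge Logistics SA (R1): 38% × 36% × 62% × 25% = 2.1204% of Highfield Group plc.
Chain via Wildmere Partners LP → Beacon Trust → Halcyon Shipping BV (R1): 63% × 26% × 21% × 55% = 1.89189% of Highfield Group plc.
Direct interest in Highfield Group plc: 18%.
Aggregating (R2): 2.1204% + 1.89189% + 18% = 22.01229%.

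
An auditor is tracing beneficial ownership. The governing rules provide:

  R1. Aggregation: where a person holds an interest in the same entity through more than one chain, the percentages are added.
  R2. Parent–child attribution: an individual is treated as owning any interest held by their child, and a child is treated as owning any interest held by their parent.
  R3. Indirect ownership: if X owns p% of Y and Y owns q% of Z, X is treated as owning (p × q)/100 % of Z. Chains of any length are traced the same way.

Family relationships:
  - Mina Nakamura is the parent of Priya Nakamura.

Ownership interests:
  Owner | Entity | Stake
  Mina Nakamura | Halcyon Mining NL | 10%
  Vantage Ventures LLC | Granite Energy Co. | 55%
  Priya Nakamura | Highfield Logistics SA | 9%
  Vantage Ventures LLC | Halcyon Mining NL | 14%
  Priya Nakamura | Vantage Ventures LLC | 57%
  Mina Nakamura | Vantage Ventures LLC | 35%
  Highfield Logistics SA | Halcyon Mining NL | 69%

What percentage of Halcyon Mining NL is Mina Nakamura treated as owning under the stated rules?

29.09%

By parent–child attribution (R2), Mina Nakamura is treated as also owning Priya Nakamura's interest in Vantage Ventures LLC, giving 35% + 57% = 92%.
By parent–child attribution (R2), Mina Nakamura is treated as owning Priya Nakamura's 9% interest in Highfield Logistics SA.
Chain via Vantage Ventures LLC (R3): 92% × 14% = 12.88% of Halcyon Mining NL.
Direct interest in Halcyon Mining NL: 10%.
Chain via Highfield Logistics SA (R3): 9% × 69% = 6.21% of Halcyon Mining NL.
Aggregating (R1): 12.88% + 10% + 6.21% = 29.09%.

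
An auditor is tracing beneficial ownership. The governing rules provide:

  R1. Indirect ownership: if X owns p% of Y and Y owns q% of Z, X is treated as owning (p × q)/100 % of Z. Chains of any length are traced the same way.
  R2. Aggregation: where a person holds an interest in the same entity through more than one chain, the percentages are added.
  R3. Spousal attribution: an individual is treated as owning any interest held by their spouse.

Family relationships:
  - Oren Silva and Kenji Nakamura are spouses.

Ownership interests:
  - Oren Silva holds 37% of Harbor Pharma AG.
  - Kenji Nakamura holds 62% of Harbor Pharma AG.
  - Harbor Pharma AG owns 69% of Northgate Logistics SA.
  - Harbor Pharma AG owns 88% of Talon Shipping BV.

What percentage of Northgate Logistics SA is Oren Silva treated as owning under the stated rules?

By spousal attribution (R3), Oren Silva is treated as also owning Kenji Nakamura's interest in Harbor Pharma AG, giving 37% + 62% = 99%.
Chain via Harbor Pharma AG (R1): 99% × 69% = 68.31% of Northgate Logistics SA.

68.31%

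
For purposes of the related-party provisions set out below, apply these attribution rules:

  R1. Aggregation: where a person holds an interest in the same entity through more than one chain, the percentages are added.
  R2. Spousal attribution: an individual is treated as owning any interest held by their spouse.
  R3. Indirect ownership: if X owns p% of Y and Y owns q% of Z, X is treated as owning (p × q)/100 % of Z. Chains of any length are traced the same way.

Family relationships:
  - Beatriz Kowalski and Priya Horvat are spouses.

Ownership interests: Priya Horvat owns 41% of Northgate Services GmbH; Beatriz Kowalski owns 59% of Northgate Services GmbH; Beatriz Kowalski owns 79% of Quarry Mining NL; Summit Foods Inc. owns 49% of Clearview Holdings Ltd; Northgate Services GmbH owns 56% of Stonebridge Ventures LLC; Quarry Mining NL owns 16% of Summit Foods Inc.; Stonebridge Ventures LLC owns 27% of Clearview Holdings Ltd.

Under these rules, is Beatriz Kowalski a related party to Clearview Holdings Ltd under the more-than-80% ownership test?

No

By spousal attribution (R2), Beatriz Kowalski is treated as also owning Priya Horvat's interest in Northgate Services GmbH, giving 59% + 41% = 100%.
Chain via Northgate Services GmbH → Stonebridge Ventures LLC (R3): 100% × 56% × 27% = 15.12% of Clearview Holdings Ltd.
Chain via Quarry Mining NL → Summit Foods Inc. (R3): 79% × 16% × 49% = 6.1936% of Clearview Holdings Ltd.
Aggregating (R1): 15.12% + 6.1936% = 21.3136%.
21.3136% does not exceed the 80% threshold, so Beatriz is not a related party to Clearview Holdings Ltd.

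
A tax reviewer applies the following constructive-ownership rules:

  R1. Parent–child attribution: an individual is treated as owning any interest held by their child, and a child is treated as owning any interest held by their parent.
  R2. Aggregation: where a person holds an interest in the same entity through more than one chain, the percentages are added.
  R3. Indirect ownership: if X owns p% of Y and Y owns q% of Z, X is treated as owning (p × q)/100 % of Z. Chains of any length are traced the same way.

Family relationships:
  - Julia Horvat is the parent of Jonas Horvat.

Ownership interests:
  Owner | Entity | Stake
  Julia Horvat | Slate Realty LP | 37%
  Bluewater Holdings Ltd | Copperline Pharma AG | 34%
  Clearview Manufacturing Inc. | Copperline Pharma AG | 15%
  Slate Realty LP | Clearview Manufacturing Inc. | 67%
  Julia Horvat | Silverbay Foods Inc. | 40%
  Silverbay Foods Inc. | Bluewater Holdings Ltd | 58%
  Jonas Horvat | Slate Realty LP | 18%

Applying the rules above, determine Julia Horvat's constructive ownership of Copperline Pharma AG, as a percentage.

13.4155%

By parent–child attribution (R1), Julia Horvat is treated as also owning Jonas Horvat's interest in Slate Realty LP, giving 37% + 18% = 55%.
Chain via Slate Realty LP → Clearview Manufacturing Inc. (R3): 55% × 67% × 15% = 5.5275% of Copperline Pharma AG.
Chain via Silverbay Foods Inc. → Bluewater Holdings Ltd (R3): 40% × 58% × 34% = 7.888% of Copperline Pharma AG.
Aggregating (R2): 5.5275% + 7.888% = 13.4155%.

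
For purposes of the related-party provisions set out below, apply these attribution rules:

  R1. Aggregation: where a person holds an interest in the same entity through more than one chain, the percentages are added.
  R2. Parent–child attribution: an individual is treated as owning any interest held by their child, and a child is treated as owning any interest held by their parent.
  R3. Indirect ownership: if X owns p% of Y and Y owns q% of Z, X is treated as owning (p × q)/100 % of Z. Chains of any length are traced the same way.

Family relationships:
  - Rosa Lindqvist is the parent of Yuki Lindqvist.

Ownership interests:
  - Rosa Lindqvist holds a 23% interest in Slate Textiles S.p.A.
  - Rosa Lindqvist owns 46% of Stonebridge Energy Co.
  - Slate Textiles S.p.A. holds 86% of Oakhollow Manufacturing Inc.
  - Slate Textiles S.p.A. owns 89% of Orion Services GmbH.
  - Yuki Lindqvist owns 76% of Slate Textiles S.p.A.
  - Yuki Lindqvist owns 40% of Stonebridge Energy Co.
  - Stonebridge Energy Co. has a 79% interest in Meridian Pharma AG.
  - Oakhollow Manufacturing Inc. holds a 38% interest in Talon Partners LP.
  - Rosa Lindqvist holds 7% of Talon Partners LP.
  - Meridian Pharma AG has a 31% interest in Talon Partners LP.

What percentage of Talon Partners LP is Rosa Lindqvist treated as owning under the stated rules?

By parent–child attribution (R2), Rosa Lindqvist is treated as also owning Yuki Lindqvist's interest in Stonebridge Energy Co, giving 46% + 40% = 86%.
By parent–child attribution (R2), Rosa Lindqvist is treated as also owning Yuki Lindqvist's interest in Slate Textiles S.p.A, giving 23% + 76% = 99%.
Chain via Stonebridge Energy Co. → Meridian Pharma AG (R3): 86% × 79% × 31% = 21.0614% of Talon Partners LP.
Chain via Slate Textiles S.p.A. → Oakhollow Manufacturing Inc. (R3): 99% × 86% × 38% = 32.3532% of Talon Partners LP.
Direct interest in Talon Partners LP: 7%.
Aggregating (R1): 21.0614% + 32.3532% + 7% = 60.4146%.

60.4146%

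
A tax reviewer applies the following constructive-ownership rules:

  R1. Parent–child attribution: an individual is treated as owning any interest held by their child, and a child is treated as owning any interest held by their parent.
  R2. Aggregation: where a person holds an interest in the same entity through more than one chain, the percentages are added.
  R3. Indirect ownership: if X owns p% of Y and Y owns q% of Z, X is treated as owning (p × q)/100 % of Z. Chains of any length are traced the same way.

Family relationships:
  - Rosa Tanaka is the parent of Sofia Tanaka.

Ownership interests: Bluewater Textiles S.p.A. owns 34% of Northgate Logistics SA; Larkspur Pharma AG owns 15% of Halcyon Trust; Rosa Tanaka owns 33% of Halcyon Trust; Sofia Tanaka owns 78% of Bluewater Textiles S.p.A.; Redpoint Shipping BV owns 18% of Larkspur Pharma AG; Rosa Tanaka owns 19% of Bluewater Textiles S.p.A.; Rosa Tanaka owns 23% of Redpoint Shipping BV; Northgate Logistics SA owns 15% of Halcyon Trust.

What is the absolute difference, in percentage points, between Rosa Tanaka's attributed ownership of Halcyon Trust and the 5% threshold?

33.568

By parent–child attribution (R1), Rosa Tanaka is treated as also owning Sofia Tanaka's interest in Bluewater Textiles S.p.A, giving 19% + 78% = 97%.
Chain via Bluewater Textiles S.p.A. → Northgate Logistics SA (R3): 97% × 34% × 15% = 4.947% of Halcyon Trust.
Chain via Redpoint Shipping BV → Larkspur Pharma AG (R3): 23% × 18% × 15% = 0.621% of Halcyon Trust.
Direct interest in Halcyon Trust: 33%.
Aggregating (R2): 4.947% + 0.621% + 33% = 38.568%.
38.568% exceeds the 5% threshold by 33.568 percentage points.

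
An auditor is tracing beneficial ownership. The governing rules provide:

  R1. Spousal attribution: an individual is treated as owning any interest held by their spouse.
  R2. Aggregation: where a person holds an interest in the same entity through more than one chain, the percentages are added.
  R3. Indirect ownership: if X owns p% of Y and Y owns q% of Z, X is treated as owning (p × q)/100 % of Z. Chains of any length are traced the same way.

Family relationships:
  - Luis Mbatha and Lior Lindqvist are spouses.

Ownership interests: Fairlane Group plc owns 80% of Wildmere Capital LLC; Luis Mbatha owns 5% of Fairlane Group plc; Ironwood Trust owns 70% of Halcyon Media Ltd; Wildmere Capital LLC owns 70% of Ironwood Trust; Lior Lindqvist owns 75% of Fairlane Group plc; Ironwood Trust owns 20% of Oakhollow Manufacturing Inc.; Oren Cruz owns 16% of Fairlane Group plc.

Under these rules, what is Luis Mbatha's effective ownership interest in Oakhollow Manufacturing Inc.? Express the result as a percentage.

By spousal attribution (R1), Luis Mbatha is treated as also owning Lior Lindqvist's interest in Fairlane Group plc, giving 5% + 75% = 80%.
Chain via Fairlane Group plc → Wildmere Capital LLC → Ironwood Trust (R3): 80% × 80% × 70% × 20% = 8.96% of Oakhollow Manufacturing Inc.

8.96%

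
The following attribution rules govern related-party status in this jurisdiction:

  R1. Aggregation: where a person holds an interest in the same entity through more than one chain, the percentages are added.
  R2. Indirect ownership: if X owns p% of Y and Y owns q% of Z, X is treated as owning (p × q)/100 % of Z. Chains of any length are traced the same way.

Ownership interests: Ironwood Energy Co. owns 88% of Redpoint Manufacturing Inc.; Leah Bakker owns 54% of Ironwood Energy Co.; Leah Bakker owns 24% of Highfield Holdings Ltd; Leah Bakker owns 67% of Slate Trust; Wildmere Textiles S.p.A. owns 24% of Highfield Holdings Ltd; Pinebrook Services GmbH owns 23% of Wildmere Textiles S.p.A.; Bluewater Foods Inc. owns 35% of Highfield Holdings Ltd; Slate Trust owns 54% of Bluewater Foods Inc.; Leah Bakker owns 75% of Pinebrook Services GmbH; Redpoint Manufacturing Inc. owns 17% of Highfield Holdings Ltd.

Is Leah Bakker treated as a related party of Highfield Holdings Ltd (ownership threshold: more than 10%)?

Chain via Slate Trust → Bluewater Foods Inc. (R2): 67% × 54% × 35% = 12.663% of Highfield Holdings Ltd.
Chain via Ironwood Energy Co. → Redpoint Manufacturing Inc. (R2): 54% × 88% × 17% = 8.0784% of Highfield Holdings Ltd.
Chain via Pinebrook Services GmbH → Wildmere Textiles S.p.A. (R2): 75% × 23% × 24% = 4.14% of Highfield Holdings Ltd.
Direct interest in Highfield Holdings Ltd: 24%.
Aggregating (R1): 12.663% + 8.0784% + 4.14% + 24% = 48.8814%.
48.8814% exceeds the 10% threshold, so Leah is a related party to Highfield Holdings Ltd.

Yes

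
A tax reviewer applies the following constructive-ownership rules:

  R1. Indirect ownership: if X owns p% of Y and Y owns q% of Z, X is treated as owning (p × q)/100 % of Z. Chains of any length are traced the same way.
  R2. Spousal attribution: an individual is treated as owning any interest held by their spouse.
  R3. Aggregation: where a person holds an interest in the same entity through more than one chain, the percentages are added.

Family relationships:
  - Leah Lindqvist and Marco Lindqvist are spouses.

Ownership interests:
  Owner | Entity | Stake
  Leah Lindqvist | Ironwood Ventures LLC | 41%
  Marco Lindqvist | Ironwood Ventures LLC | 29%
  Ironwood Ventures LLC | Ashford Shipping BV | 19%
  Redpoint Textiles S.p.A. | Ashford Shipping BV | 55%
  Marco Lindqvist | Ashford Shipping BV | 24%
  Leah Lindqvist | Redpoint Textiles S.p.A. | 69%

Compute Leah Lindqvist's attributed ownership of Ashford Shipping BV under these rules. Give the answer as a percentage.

75.25%

By spousal attribution (R2), Leah Lindqvist is treated as also owning Marco Lindqvist's interest in Ironwood Ventures LLC, giving 41% + 29% = 70%.
By spousal attribution (R2), Leah Lindqvist is treated as owning Marco Lindqvist's 24% interest in Ashford Shipping BV.
Chain via Redpoint Textiles S.p.A. (R1): 69% × 55% = 37.95% of Ashford Shipping BV.
Chain via Ironwood Ventures LLC (R1): 70% × 19% = 13.3% of Ashford Shipping BV.
Direct interest in Ashford Shipping BV: 24%.
Aggregating (R3): 37.95% + 13.3% + 24% = 75.25%.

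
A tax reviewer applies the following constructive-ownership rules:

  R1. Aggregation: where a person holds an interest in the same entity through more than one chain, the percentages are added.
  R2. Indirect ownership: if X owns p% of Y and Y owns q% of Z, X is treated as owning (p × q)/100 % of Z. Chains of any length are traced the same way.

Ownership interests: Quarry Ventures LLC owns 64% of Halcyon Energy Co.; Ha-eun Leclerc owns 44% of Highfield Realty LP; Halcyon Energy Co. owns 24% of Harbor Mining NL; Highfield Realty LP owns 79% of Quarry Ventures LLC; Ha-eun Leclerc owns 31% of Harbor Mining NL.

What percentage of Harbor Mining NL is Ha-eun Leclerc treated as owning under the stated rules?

36.339136%

Chain via Highfield Realty LP → Quarry Ventures LLC → Halcyon Energy Co. (R2): 44% × 79% × 64% × 24% = 5.339136% of Harbor Mining NL.
Direct interest in Harbor Mining NL: 31%.
Aggregating (R1): 5.339136% + 31% = 36.339136%.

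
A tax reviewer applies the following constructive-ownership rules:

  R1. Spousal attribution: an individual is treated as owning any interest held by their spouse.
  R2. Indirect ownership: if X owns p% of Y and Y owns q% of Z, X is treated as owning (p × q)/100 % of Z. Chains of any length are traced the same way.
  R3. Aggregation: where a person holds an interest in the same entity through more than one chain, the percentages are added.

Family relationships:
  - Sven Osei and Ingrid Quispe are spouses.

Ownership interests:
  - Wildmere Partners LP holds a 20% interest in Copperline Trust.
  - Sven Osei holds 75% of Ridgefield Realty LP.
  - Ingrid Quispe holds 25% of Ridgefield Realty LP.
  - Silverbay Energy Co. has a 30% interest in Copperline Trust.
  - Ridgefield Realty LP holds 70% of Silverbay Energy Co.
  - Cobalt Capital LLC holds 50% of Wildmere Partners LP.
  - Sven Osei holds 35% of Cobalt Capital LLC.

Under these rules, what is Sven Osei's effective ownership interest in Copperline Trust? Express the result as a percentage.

24.5%

By spousal attribution (R1), Sven Osei is treated as also owning Ingrid Quispe's interest in Ridgefield Realty LP, giving 75% + 25% = 100%.
Chain via Cobalt Capital LLC → Wildmere Partners LP (R2): 35% × 50% × 20% = 3.5% of Copperline Trust.
Chain via Ridgefield Realty LP → Silverbay Energy Co. (R2): 100% × 70% × 30% = 21% of Copperline Trust.
Aggregating (R3): 3.5% + 21% = 24.5%.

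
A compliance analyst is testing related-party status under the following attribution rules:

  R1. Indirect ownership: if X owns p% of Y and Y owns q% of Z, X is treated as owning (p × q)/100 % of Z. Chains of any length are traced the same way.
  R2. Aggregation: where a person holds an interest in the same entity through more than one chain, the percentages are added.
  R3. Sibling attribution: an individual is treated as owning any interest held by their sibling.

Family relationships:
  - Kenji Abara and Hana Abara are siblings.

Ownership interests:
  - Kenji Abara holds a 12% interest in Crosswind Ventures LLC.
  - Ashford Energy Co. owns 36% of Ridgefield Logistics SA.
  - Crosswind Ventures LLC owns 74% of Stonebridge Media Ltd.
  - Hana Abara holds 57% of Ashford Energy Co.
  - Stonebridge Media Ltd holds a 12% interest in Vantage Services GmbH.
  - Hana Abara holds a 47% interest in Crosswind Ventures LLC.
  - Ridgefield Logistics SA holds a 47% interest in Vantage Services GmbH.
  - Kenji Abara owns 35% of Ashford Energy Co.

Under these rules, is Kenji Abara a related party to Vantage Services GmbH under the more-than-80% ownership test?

By sibling attribution (R3), Kenji Abara is treated as also owning Hana Abara's interest in Crosswind Ventures LLC, giving 12% + 47% = 59%.
By sibling attribution (R3), Kenji Abara is treated as also owning Hana Abara's interest in Ashford Energy Co, giving 35% + 57% = 92%.
Chain via Crosswind Ventures LLC → Stonebridge Media Ltd (R1): 59% × 74% × 12% = 5.2392% of Vantage Services GmbH.
Chain via Ashford Energy Co. → Ridgefield Logistics SA (R1): 92% × 36% × 47% = 15.5664% of Vantage Services GmbH.
Aggregating (R2): 5.2392% + 15.5664% = 20.8056%.
20.8056% does not exceed the 80% threshold, so Kenji is not a related party to Vantage Services GmbH.

No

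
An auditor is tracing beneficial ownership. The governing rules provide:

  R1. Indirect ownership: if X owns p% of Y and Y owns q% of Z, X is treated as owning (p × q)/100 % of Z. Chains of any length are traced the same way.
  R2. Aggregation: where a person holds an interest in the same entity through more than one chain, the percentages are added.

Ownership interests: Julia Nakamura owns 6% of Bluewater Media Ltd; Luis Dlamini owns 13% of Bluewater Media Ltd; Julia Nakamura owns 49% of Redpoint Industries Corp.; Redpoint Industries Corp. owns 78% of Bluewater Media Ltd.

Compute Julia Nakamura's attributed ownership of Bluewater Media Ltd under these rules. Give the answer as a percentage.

44.22%

Chain via Redpoint Industries Corp. (R1): 49% × 78% = 38.22% of Bluewater Media Ltd.
Direct interest in Bluewater Media Ltd: 6%.
Aggregating (R2): 38.22% + 6% = 44.22%.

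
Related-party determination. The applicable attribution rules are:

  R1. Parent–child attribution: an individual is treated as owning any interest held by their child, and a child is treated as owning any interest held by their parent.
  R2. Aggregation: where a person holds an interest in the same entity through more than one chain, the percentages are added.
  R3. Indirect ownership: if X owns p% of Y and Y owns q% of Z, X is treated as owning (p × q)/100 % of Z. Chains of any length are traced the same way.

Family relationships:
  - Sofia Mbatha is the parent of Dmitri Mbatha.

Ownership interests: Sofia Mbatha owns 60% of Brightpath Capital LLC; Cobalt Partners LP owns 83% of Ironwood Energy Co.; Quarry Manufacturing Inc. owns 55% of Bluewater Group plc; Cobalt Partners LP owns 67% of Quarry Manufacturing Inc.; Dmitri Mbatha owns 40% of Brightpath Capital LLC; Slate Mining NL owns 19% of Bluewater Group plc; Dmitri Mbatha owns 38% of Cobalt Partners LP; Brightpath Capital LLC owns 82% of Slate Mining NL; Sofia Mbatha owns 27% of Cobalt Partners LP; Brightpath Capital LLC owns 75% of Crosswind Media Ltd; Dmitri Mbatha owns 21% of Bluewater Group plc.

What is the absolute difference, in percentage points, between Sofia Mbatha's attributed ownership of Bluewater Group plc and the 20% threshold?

40.5325

By parent–child attribution (R1), Sofia Mbatha is treated as also owning Dmitri Mbatha's interest in Cobalt Partners LP, giving 27% + 38% = 65%.
By parent–child attribution (R1), Sofia Mbatha is treated as also owning Dmitri Mbatha's interest in Brightpath Capital LLC, giving 60% + 40% = 100%.
By parent–child attribution (R1), Sofia Mbatha is treated as owning Dmitri Mbatha's 21% interest in Bluewater Group plc.
Chain via Cobalt Partners LP → Quarry Manufacturing Inc. (R3): 65% × 67% × 55% = 23.9525% of Bluewater Group plc.
Chain via Brightpath Capital LLC → Slate Mining NL (R3): 100% × 82% × 19% = 15.58% of Bluewater Group plc.
Direct interest in Bluewater Group plc: 21%.
Aggregating (R2): 23.9525% + 15.58% + 21% = 60.5325%.
60.5325% exceeds the 20% threshold by 40.5325 percentage points.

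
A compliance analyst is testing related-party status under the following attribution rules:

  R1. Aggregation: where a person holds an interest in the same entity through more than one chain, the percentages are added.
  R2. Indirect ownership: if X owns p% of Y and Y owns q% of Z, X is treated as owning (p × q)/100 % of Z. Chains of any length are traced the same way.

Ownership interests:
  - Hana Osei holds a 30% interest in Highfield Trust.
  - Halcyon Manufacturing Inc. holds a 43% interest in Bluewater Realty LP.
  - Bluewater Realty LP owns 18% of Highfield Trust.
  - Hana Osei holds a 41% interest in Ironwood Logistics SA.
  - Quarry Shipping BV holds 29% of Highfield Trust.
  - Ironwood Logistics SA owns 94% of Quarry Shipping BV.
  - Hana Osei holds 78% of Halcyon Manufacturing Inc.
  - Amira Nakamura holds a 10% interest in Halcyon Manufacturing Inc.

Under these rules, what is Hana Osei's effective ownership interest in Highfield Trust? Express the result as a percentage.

Chain via Ironwood Logistics SA → Quarry Shipping BV (R2): 41% × 94% × 29% = 11.1766% of Highfield Trust.
Chain via Halcyon Manufacturing Inc. → Bluewater Realty LP (R2): 78% × 43% × 18% = 6.0372% of Highfield Trust.
Direct interest in Highfield Trust: 30%.
Aggregating (R1): 11.1766% + 6.0372% + 30% = 47.2138%.

47.2138%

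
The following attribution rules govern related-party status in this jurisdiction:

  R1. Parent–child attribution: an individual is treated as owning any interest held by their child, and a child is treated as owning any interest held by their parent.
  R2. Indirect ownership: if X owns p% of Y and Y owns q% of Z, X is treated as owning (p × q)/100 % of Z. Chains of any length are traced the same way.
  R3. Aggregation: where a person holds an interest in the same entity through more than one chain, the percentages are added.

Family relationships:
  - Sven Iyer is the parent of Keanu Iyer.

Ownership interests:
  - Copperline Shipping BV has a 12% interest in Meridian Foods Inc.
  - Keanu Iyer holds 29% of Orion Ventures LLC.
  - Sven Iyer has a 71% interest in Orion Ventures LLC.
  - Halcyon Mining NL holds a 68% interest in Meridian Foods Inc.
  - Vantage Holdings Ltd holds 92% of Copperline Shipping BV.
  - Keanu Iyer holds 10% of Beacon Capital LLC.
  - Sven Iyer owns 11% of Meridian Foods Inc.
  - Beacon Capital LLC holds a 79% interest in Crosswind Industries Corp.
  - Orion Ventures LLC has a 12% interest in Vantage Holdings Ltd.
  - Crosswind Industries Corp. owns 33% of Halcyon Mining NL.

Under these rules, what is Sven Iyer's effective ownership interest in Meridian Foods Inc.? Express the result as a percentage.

14.09756%

By parent–child attribution (R1), Sven Iyer is treated as also owning Keanu Iyer's interest in Orion Ventures LLC, giving 71% + 29% = 100%.
By parent–child attribution (R1), Sven Iyer is treated as owning Keanu Iyer's 10% interest in Beacon Capital LLC.
Chain via Orion Ventures LLC → Vantage Holdings Ltd → Copperline Shipping BV (R2): 100% × 12% × 92% × 12% = 1.3248% of Meridian Foods Inc.
Direct interest in Meridian Foods Inc: 11%.
Chain via Beacon Capital LLC → Crosswind Industries Corp. → Halcyon Mining NL (R2): 10% × 79% × 33% × 68% = 1.77276% of Meridian Foods Inc.
Aggregating (R3): 1.3248% + 11% + 1.77276% = 14.09756%.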